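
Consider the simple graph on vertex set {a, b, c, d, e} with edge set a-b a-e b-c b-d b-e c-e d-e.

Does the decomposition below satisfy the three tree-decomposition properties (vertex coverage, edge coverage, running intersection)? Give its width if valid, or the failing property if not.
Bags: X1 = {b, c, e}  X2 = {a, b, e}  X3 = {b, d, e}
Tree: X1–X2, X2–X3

Yes; width 2.

Checking the three conditions: (i) the bags cover all of {a, b, c, d, e}; (ii) for each edge, some bag contains both endpoints; (iii) the bags containing any fixed vertex form a subtree. All hold, so the decomposition is valid with width 3 − 1 = 2.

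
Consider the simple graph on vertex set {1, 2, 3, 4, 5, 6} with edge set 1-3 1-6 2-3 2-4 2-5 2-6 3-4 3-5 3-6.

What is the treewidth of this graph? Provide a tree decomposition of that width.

Each bag holds 3 vertices, so the decomposition has width 2, which upper-bounds the treewidth. On the other hand G contains the 3-clique {1, 3, 6}. A clique must lie in a single bag of any decomposition, so no decomposition can have width below 2. Therefore the treewidth is 2.

Treewidth 2.
Bags: B1 = {2, 3, 5}  B2 = {2, 3, 6}  B3 = {1, 3, 6}  B4 = {2, 3, 4}
Tree: B1–B2, B2–B3, B2–B4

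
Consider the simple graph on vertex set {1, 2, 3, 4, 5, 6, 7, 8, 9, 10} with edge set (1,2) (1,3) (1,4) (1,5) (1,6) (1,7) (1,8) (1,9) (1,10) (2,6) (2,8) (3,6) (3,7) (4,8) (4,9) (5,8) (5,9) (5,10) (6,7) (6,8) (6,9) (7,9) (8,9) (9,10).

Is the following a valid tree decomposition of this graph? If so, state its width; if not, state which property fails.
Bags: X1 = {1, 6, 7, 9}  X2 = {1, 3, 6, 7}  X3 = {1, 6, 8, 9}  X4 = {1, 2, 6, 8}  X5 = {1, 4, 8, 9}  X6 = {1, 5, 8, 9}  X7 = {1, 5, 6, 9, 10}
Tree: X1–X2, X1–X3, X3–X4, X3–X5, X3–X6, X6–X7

No — bags containing vertex 6 are not connected in the tree.

A tree decomposition must satisfy three properties: every vertex lies in some bag; for every edge, both endpoints lie together in some bag; and for every vertex, the bags containing it form a connected subtree. Here bags containing vertex 6 are not connected in the tree, so the decomposition is invalid.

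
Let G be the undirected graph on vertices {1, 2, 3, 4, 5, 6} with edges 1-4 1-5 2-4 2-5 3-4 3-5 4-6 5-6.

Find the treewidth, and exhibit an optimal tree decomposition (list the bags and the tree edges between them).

The largest bag has 3 vertices, giving width 2; this decomposition certifies tw(G) ≤ 2. For the lower bound, G contains the cycle 3–4–2–5–3, so G is not a forest; only forests have treewidth ≤ 1, hence tw(G) ≥ 2. Combining the bounds, tw(G) = 2.

Treewidth 2.
Bags: B1 = {3, 4, 5}  B2 = {2, 4, 5}  B3 = {1, 4, 5}  B4 = {4, 5, 6}
Tree: B1–B2, B2–B3, B3–B4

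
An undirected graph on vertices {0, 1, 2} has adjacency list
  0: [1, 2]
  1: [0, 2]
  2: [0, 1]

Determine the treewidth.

2

A width-2 tree decomposition is:
Bags: B1 = {0, 1, 2}
Tree: (single bag)
A single bag containing all 3 vertices is trivially a valid decomposition of width 2. For the lower bound, the 3 vertices {0, 1, 2} are pairwise adjacent, and any tree decomposition puts a clique entirely inside one bag — forcing width ≥ 2. Therefore the treewidth is 2.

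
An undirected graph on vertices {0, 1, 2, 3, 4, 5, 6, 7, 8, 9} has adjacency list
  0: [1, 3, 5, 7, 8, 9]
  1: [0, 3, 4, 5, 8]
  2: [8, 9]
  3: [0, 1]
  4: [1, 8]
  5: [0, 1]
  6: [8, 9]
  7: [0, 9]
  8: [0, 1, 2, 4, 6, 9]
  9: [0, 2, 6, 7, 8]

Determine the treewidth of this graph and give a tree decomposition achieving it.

Every bag has size at most 3, so the width is 3 − 1 = 2 and tw(G) ≤ 2. On the other hand G contains the 3-clique {0, 1, 8}. A clique must lie in a single bag of any decomposition, so no decomposition can have width below 2. Therefore the treewidth is 2.

Treewidth 2.
One optimal decomposition is:
Bags: B1 = {0, 1, 8}  B2 = {0, 8, 9}  B3 = {0, 7, 9}  B4 = {6, 8, 9}  B5 = {1, 4, 8}  B6 = {0, 1, 3}  B7 = {0, 1, 5}  B8 = {2, 8, 9}
Tree: B1–B2, B2–B3, B2–B4, B1–B5, B1–B6, B6–B7, B4–B8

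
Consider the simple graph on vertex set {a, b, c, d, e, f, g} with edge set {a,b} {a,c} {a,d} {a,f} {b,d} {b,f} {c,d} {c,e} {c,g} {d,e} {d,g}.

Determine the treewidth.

A width-2 tree decomposition is:
Bags: B1 = {c, d, e}  B2 = {c, d, g}  B3 = {a, c, d}  B4 = {a, b, d}  B5 = {a, b, f}
Tree: B1–B2, B2–B3, B3–B4, B4–B5
Each bag holds 3 vertices, so the decomposition has width 2, which upper-bounds the treewidth. Conversely, {c, d, g} is a clique of size 3, and the vertices of any clique must share a bag in every tree decomposition; so some bag has ≥ 3 vertices and tw(G) ≥ 2. The upper and lower bounds meet at 2, so that is the treewidth.

2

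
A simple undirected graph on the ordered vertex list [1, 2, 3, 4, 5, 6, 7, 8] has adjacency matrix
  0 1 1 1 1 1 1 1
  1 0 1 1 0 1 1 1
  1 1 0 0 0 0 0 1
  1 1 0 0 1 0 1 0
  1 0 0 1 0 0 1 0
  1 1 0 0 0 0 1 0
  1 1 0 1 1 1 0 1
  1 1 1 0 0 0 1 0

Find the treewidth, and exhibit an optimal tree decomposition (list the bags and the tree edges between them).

Treewidth 3.
One such decomposition:
Bags: B1 = {1, 2, 4, 7}  B2 = {1, 2, 6, 7}  B3 = {1, 4, 5, 7}  B4 = {1, 2, 7, 8}  B5 = {1, 2, 3, 8}
Tree: B1–B2, B1–B3, B2–B4, B4–B5

Each bag holds 4 vertices, so the decomposition has width 3, which upper-bounds the treewidth. On the other hand G contains the 4-clique {1, 2, 3, 8}. A clique must lie in a single bag of any decomposition, so no decomposition can have width below 3. The upper and lower bounds meet at 3, so that is the treewidth.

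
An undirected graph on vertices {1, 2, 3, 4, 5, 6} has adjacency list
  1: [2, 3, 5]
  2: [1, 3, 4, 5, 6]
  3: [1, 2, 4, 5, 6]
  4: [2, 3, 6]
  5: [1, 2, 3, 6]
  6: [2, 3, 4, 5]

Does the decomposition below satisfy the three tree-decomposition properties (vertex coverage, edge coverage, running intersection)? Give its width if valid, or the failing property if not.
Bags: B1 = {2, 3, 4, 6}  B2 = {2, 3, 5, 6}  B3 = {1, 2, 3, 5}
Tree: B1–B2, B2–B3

Vertex coverage: the bags together contain {1, 2, 3, 4, 5, 6}, the full vertex set. Edge coverage: each edge of G has both endpoints in at least one bag. Running intersection: for every vertex, the bags containing it form a connected subtree. All three properties hold, so this is a valid tree decomposition of width max|bag| − 1 = 3, and hence tw(G) ≤ 3.

Yes; width 3.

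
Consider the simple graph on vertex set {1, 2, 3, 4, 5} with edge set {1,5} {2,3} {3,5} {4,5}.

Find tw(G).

A width-1 tree decomposition is:
Bags: B1 = {4, 5}  B2 = {3, 5}  B3 = {1, 5}  B4 = {2, 3}
Tree: B1–B2, B2–B3, B2–B4
Every bag has size at most 2, so the width is 2 − 1 = 1 and tw(G) ≤ 1. G has an edge, so its treewidth is at least 1. Hence tw(G) = 1 exactly.

1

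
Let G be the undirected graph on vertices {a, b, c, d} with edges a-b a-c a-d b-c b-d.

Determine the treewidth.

2

A width-2 tree decomposition is:
Bags: B1 = {a, b, d}  B2 = {a, b, c}
Tree: B1–B2
The largest bag has 3 vertices, giving width 2; this decomposition certifies tw(G) ≤ 2. For the lower bound, the 3 vertices {a, b, d} are pairwise adjacent, and any tree decomposition puts a clique entirely inside one bag — forcing width ≥ 2. The upper and lower bounds meet at 2, so that is the treewidth.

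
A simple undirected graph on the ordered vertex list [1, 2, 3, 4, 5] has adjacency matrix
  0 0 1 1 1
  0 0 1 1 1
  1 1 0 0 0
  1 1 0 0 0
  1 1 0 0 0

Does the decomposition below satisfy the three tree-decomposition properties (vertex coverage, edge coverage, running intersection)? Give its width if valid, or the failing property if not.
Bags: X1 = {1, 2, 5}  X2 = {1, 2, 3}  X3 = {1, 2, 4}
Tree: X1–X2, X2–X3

Vertex coverage: the bags together contain {1, 2, 3, 4, 5}, the full vertex set. Edge coverage: each edge of G has both endpoints in at least one bag. Running intersection: for every vertex, the bags containing it form a connected subtree. All three properties hold, so this is a valid tree decomposition of width max|bag| − 1 = 2, and hence tw(G) ≤ 2.

Yes; width 2.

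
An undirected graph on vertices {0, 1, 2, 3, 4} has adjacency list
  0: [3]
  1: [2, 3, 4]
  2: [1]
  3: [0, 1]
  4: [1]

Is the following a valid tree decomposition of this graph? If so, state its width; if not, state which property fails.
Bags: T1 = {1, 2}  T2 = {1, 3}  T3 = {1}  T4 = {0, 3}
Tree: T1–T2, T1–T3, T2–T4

A tree decomposition must satisfy three properties: every vertex lies in some bag; for every edge, both endpoints lie together in some bag; and for every vertex, the bags containing it form a connected subtree. Here vertex 4 appears in no bag, so the decomposition is invalid.

No — vertex 4 appears in no bag.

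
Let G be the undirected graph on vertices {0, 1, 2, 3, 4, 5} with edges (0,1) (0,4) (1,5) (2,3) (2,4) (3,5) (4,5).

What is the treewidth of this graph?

A width-2 tree decomposition is:
Bags: B1 = {0, 1, 5}  B2 = {0, 4, 5}  B3 = {3, 4, 5}  B4 = {2, 3, 4}
Tree: B1–B2, B2–B3, B3–B4
The largest bag has 3 vertices, giving width 2; this decomposition certifies tw(G) ≤ 2. The edges 1–0–4–5–1 form a cycle, so G is not a tree and its treewidth is at least 2. Therefore the treewidth is 2.

2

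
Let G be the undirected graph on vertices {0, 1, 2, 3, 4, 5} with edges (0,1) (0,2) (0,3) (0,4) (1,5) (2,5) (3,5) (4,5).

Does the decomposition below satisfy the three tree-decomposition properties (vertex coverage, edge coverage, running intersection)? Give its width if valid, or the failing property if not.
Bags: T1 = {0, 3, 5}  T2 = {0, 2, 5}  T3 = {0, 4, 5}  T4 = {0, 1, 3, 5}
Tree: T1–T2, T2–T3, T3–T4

No — bags containing vertex 3 are not connected in the tree.

A tree decomposition must satisfy three properties: every vertex lies in some bag; for every edge, both endpoints lie together in some bag; and for every vertex, the bags containing it form a connected subtree. Here bags containing vertex 3 are not connected in the tree, so the decomposition is invalid.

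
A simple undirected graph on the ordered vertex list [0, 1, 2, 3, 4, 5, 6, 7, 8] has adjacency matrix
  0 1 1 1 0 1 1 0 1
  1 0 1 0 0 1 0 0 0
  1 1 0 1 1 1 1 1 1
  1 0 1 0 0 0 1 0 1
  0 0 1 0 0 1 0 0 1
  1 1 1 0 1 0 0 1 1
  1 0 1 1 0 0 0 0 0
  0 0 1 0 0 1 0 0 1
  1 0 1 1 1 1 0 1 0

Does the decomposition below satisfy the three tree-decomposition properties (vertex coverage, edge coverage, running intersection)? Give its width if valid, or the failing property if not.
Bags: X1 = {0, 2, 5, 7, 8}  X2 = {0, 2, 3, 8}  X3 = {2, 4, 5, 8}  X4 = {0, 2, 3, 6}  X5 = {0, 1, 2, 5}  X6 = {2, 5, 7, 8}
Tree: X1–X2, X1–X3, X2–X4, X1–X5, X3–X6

A tree decomposition must satisfy three properties: every vertex lies in some bag; for every edge, both endpoints lie together in some bag; and for every vertex, the bags containing it form a connected subtree. Here bags containing vertex 7 are not connected in the tree, so the decomposition is invalid.

No — bags containing vertex 7 are not connected in the tree.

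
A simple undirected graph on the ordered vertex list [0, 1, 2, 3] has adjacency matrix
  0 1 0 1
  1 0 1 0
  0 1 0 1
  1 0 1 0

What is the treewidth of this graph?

A width-2 tree decomposition is:
Bags: B1 = {0, 1, 2}  B2 = {0, 2, 3}
Tree: B1–B2
The largest bag has 3 vertices, giving width 2; this decomposition certifies tw(G) ≤ 2. For the lower bound, G contains the cycle 2–1–0–3–2, so G is not a forest; only forests have treewidth ≤ 1, hence tw(G) ≥ 2. The upper and lower bounds meet at 2, so that is the treewidth.

2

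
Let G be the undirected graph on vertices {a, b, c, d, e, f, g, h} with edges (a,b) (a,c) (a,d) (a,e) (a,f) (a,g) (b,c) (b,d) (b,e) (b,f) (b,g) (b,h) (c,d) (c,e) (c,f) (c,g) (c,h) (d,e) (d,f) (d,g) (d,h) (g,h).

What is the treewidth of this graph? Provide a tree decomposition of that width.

Treewidth 4.
One optimal decomposition is:
Bags: B1 = {a, b, c, d, g}  B2 = {a, b, c, d, e}  B3 = {a, b, c, d, f}  B4 = {b, c, d, g, h}
Tree: B1–B2, B2–B3, B1–B4

Every bag has size at most 5, so the width is 5 − 1 = 4 and tw(G) ≤ 4. For the lower bound, the 5 vertices {b, c, d, g, h} are pairwise adjacent, and any tree decomposition puts a clique entirely inside one bag — forcing width ≥ 4. Hence tw(G) = 4 exactly.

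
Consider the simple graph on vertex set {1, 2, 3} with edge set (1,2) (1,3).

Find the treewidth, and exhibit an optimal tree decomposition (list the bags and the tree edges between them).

Treewidth 1.
One optimal decomposition is:
Bags: B1 = {1, 3}  B2 = {1, 2}
Tree: B1–B2

Each bag holds 2 vertices, so the decomposition has width 1, which upper-bounds the treewidth. Since G has at least one edge (e.g. 3–1), it is not an edgeless graph, so tw(G) ≥ 1. Combining the bounds, tw(G) = 1.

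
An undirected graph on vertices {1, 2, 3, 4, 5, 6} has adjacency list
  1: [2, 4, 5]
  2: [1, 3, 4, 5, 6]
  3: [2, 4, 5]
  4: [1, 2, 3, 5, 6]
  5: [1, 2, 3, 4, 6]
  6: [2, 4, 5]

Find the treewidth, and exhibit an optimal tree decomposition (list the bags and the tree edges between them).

The largest bag has 4 vertices, giving width 3; this decomposition certifies tw(G) ≤ 3. On the other hand G contains the 4-clique {1, 2, 4, 5}. A clique must lie in a single bag of any decomposition, so no decomposition can have width below 3. The upper and lower bounds meet at 3, so that is the treewidth.

Treewidth 3.
One optimal decomposition is:
Bags: B1 = {2, 4, 5, 6}  B2 = {1, 2, 4, 5}  B3 = {2, 3, 4, 5}
Tree: B1–B2, B1–B3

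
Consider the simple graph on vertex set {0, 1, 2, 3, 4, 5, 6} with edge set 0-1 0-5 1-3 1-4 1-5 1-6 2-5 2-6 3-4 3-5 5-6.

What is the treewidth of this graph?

A width-2 tree decomposition is:
Bags: B1 = {1, 5, 6}  B2 = {1, 3, 5}  B3 = {1, 3, 4}  B4 = {0, 1, 5}  B5 = {2, 5, 6}
Tree: B1–B2, B2–B3, B2–B4, B1–B5
The largest bag has 3 vertices, giving width 2; this decomposition certifies tw(G) ≤ 2. On the other hand G contains the 3-clique {1, 3, 4}. A clique must lie in a single bag of any decomposition, so no decomposition can have width below 2. Hence tw(G) = 2 exactly.

2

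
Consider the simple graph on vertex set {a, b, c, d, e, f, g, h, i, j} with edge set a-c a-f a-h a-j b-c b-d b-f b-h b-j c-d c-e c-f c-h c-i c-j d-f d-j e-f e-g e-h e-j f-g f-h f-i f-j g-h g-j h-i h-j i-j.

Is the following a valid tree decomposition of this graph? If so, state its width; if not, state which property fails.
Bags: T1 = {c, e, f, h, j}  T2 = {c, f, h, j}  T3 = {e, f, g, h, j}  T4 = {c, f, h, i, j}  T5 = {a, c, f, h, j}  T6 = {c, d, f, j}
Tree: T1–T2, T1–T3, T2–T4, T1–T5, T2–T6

No — vertex b appears in no bag.

A tree decomposition must satisfy three properties: every vertex lies in some bag; for every edge, both endpoints lie together in some bag; and for every vertex, the bags containing it form a connected subtree. Here vertex b appears in no bag, so the decomposition is invalid.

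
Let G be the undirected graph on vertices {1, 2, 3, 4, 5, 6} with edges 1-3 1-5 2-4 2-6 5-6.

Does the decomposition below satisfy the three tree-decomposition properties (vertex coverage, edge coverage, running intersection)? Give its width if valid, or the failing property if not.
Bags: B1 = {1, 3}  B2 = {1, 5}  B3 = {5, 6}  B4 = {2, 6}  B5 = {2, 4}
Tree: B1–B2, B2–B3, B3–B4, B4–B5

Yes; width 1.

Every vertex of G appears in some bag (union = {1, 2, 3, 4, 5, 6}); every edge is covered by a bag; and for each vertex v the set of bags containing v is connected in the bag tree. The decomposition is therefore valid. The largest bag has 2 vertices, so the width is 1.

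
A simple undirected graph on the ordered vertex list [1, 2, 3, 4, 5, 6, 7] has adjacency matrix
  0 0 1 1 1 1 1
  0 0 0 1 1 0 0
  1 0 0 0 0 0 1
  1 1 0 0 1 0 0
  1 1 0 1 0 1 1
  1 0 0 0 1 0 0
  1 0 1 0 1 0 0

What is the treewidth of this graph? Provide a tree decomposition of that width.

Treewidth 2.
One optimal decomposition is:
Bags: B1 = {1, 4, 5}  B2 = {1, 5, 7}  B3 = {1, 5, 6}  B4 = {2, 4, 5}  B5 = {1, 3, 7}
Tree: B1–B2, B1–B3, B1–B4, B2–B5

Every bag has size at most 3, so the width is 3 − 1 = 2 and tw(G) ≤ 2. For the lower bound, the 3 vertices {1, 3, 7} are pairwise adjacent, and any tree decomposition puts a clique entirely inside one bag — forcing width ≥ 2. Therefore the treewidth is 2.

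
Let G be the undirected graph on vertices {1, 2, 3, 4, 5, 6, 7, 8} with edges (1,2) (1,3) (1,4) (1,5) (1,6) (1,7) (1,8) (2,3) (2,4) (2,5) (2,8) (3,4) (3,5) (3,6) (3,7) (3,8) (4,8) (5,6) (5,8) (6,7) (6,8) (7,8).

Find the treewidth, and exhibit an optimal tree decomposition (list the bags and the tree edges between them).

Treewidth 4.
Bags: B1 = {1, 2, 3, 5, 8}  B2 = {1, 3, 5, 6, 8}  B3 = {1, 2, 3, 4, 8}  B4 = {1, 3, 6, 7, 8}
Tree: B1–B2, B1–B3, B2–B4

The largest bag has 5 vertices, giving width 4; this decomposition certifies tw(G) ≤ 4. On the other hand G contains the 5-clique {1, 2, 3, 4, 8}. A clique must lie in a single bag of any decomposition, so no decomposition can have width below 4. Hence tw(G) = 4 exactly.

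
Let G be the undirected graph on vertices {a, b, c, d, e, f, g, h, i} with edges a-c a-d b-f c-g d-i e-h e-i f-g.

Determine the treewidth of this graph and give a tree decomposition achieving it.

Treewidth 1.
Bags: B1 = {e, h}  B2 = {e, i}  B3 = {d, i}  B4 = {a, d}  B5 = {a, c}  B6 = {c, g}  B7 = {f, g}  B8 = {b, f}
Tree: B1–B2, B2–B3, B3–B4, B4–B5, B5–B6, B6–B7, B7–B8

Each bag holds 2 vertices, so the decomposition has width 1, which upper-bounds the treewidth. Since G has at least one edge (e.g. h–e), it is not an edgeless graph, so tw(G) ≥ 1. The upper and lower bounds meet at 1, so that is the treewidth.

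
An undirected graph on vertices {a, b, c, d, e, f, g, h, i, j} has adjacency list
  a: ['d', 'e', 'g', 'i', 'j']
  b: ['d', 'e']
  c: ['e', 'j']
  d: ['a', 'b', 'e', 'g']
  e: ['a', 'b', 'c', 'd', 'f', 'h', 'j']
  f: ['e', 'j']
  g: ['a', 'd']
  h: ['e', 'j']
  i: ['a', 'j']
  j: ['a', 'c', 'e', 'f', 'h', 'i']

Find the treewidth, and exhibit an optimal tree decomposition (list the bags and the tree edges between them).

The largest bag has 3 vertices, giving width 2; this decomposition certifies tw(G) ≤ 2. For the lower bound, the 3 vertices {a, d, g} are pairwise adjacent, and any tree decomposition puts a clique entirely inside one bag — forcing width ≥ 2. The upper and lower bounds meet at 2, so that is the treewidth.

Treewidth 2.
One optimal decomposition is:
Bags: B1 = {a, e, j}  B2 = {a, d, e}  B3 = {b, d, e}  B4 = {e, h, j}  B5 = {e, f, j}  B6 = {a, d, g}  B7 = {a, i, j}  B8 = {c, e, j}
Tree: B1–B2, B2–B3, B1–B4, B1–B5, B2–B6, B1–B7, B1–B8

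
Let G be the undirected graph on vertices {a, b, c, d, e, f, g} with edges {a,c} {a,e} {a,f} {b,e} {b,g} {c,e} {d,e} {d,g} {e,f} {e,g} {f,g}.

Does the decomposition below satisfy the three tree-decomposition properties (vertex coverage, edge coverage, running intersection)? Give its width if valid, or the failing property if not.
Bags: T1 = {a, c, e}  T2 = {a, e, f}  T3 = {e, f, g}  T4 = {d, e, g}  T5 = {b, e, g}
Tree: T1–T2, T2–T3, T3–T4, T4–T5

Yes; width 2.

Every vertex of G appears in some bag (union = {a, b, c, d, e, f, g}); every edge is covered by a bag; and for each vertex v the set of bags containing v is connected in the bag tree. The decomposition is therefore valid. The largest bag has 3 vertices, so the width is 2.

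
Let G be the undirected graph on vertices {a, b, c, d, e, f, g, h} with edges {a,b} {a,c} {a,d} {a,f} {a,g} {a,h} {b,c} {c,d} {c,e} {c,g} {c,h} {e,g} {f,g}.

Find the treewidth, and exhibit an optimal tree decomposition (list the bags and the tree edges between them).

Treewidth 2.
Bags: B1 = {c, e, g}  B2 = {a, c, g}  B3 = {a, c, h}  B4 = {a, f, g}  B5 = {a, b, c}  B6 = {a, c, d}
Tree: B1–B2, B2–B3, B2–B4, B2–B5, B2–B6

The largest bag has 3 vertices, giving width 2; this decomposition certifies tw(G) ≤ 2. Conversely, {c, e, g} is a clique of size 3, and the vertices of any clique must share a bag in every tree decomposition; so some bag has ≥ 3 vertices and tw(G) ≥ 2. Hence tw(G) = 2 exactly.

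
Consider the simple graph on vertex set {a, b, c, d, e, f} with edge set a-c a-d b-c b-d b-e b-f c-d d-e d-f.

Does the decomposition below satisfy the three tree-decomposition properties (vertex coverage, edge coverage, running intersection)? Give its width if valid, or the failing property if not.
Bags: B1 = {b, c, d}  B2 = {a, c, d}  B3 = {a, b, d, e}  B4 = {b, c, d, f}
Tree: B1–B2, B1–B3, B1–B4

No — bags containing vertex a are not connected in the tree.

A tree decomposition must satisfy three properties: every vertex lies in some bag; for every edge, both endpoints lie together in some bag; and for every vertex, the bags containing it form a connected subtree. Here bags containing vertex a are not connected in the tree, so the decomposition is invalid.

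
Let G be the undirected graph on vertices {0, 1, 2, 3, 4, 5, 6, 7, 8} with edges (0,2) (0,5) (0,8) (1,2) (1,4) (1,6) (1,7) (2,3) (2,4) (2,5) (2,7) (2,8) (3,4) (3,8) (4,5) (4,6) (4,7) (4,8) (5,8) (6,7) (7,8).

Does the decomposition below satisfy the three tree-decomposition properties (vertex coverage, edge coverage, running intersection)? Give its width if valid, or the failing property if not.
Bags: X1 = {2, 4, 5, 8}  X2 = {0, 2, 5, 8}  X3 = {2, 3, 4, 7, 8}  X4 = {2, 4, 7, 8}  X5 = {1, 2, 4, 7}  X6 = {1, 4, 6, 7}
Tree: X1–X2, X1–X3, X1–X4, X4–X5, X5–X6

No — bags containing vertex 7 are not connected in the tree.

A tree decomposition must satisfy three properties: every vertex lies in some bag; for every edge, both endpoints lie together in some bag; and for every vertex, the bags containing it form a connected subtree. Here bags containing vertex 7 are not connected in the tree, so the decomposition is invalid.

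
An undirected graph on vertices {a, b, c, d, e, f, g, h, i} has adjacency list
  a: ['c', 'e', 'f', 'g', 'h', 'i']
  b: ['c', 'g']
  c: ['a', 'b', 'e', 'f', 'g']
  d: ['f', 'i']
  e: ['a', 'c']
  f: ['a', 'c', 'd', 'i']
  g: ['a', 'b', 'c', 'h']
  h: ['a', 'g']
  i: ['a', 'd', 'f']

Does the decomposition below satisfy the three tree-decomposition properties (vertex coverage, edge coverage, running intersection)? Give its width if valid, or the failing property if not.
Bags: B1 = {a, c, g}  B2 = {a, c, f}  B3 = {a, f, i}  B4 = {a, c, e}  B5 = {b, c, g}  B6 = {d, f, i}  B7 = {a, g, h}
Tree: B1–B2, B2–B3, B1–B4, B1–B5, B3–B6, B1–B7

Yes; width 2.

Vertex coverage: the bags together contain {a, b, c, d, e, f, g, h, i}, the full vertex set. Edge coverage: each edge of G has both endpoints in at least one bag. Running intersection: for every vertex, the bags containing it form a connected subtree. All three properties hold, so this is a valid tree decomposition of width max|bag| − 1 = 2, and hence tw(G) ≤ 2.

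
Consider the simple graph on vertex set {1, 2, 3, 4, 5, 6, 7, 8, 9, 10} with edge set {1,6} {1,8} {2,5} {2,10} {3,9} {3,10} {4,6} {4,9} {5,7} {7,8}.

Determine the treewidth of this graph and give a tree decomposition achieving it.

The largest bag has 3 vertices, giving width 2; this decomposition certifies tw(G) ≤ 2. Since 5–2–10–3–9–4–6–1–8–7–5 is a cycle in G, G is not acyclic. Forests are exactly the graphs of treewidth ≤ 1, so tw(G) ≥ 2. Hence tw(G) = 2 exactly.

Treewidth 2.
Bags: B1 = {2, 5, 10}  B2 = {3, 5, 10}  B3 = {3, 5, 9}  B4 = {4, 5, 9}  B5 = {4, 5, 6}  B6 = {1, 5, 6}  B7 = {1, 5, 8}  B8 = {5, 7, 8}
Tree: B1–B2, B2–B3, B3–B4, B4–B5, B5–B6, B6–B7, B7–B8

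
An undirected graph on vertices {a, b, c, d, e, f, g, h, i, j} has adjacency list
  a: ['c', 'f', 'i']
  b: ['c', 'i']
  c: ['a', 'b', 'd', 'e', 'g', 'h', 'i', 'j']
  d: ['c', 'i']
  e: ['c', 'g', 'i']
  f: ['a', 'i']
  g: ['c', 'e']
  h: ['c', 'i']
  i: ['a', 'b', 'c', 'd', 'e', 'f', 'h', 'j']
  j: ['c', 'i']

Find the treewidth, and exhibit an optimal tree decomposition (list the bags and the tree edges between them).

Treewidth 2.
One optimal decomposition is:
Bags: B1 = {c, e, i}  B2 = {c, i, j}  B3 = {c, h, i}  B4 = {a, c, i}  B5 = {b, c, i}  B6 = {a, f, i}  B7 = {c, d, i}  B8 = {c, e, g}
Tree: B1–B2, B1–B3, B2–B4, B3–B5, B4–B6, B5–B7, B1–B8

Each bag holds 3 vertices, so the decomposition has width 2, which upper-bounds the treewidth. Conversely, {c, e, g} is a clique of size 3, and the vertices of any clique must share a bag in every tree decomposition; so some bag has ≥ 3 vertices and tw(G) ≥ 2. The upper and lower bounds meet at 2, so that is the treewidth.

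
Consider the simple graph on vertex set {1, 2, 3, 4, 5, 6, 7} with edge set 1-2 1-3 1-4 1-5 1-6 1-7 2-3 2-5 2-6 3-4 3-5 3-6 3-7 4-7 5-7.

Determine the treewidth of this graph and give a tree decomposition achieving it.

Every bag has size at most 4, so the width is 4 − 1 = 3 and tw(G) ≤ 3. For the lower bound, the 4 vertices {1, 2, 3, 5} are pairwise adjacent, and any tree decomposition puts a clique entirely inside one bag — forcing width ≥ 3. Hence tw(G) = 3 exactly.

Treewidth 3.
One optimal decomposition is:
Bags: B1 = {1, 3, 5, 7}  B2 = {1, 2, 3, 5}  B3 = {1, 3, 4, 7}  B4 = {1, 2, 3, 6}
Tree: B1–B2, B1–B3, B2–B4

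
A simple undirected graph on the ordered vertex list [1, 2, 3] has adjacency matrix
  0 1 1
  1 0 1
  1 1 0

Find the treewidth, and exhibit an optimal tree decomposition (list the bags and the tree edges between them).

With just one bag of size 3, the width is 3 − 1 = 2, so tw(G) ≤ 2. On the other hand G contains the 3-clique {1, 2, 3}. A clique must lie in a single bag of any decomposition, so no decomposition can have width below 2. Hence tw(G) = 2 exactly.

Treewidth 2.
One optimal decomposition is:
Bags: B1 = {1, 2, 3}
Tree: (single bag)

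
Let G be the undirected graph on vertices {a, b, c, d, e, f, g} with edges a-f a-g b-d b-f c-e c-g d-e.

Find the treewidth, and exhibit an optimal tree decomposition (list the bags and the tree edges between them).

Treewidth 2.
One optimal decomposition is:
Bags: B1 = {b, d, e}  B2 = {b, e, f}  B3 = {a, e, f}  B4 = {a, e, g}  B5 = {c, e, g}
Tree: B1–B2, B2–B3, B3–B4, B4–B5

The largest bag has 3 vertices, giving width 2; this decomposition certifies tw(G) ≤ 2. The edges e–d–b–f–a–g–c–e form a cycle, so G is not a tree and its treewidth is at least 2. The upper and lower bounds meet at 2, so that is the treewidth.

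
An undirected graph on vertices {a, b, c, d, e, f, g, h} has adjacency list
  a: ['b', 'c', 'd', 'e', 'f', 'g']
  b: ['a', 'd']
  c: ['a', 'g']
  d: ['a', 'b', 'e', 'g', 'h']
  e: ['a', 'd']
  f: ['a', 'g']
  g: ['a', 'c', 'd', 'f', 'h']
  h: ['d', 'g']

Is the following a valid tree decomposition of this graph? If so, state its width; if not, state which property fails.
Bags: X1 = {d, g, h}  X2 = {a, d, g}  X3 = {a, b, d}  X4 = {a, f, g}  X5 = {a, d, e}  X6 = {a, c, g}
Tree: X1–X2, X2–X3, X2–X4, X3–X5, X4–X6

Checking the three conditions: (i) the bags cover all of {a, b, c, d, e, f, g, h}; (ii) for each edge, some bag contains both endpoints; (iii) the bags containing any fixed vertex form a subtree. All hold, so the decomposition is valid with width 3 − 1 = 2.

Yes; width 2.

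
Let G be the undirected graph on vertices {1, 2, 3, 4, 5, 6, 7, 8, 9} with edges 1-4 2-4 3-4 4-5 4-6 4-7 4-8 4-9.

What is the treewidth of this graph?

A width-1 tree decomposition is:
Bags: B1 = {3, 4}  B2 = {4, 7}  B3 = {1, 4}  B4 = {4, 8}  B5 = {4, 5}  B6 = {4, 9}  B7 = {2, 4}  B8 = {4, 6}
Tree: B1–B2, B2–B3, B3–B4, B4–B5, B4–B6, B2–B7, B2–B8
Every bag has size at most 2, so the width is 2 − 1 = 1 and tw(G) ≤ 1. G has an edge, so its treewidth is at least 1. Hence tw(G) = 1 exactly.

1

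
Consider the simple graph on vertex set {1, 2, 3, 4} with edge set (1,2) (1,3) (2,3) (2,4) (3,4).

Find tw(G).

A width-2 tree decomposition is:
Bags: B1 = {1, 2, 3}  B2 = {2, 3, 4}
Tree: B1–B2
Each bag holds 3 vertices, so the decomposition has width 2, which upper-bounds the treewidth. On the other hand G contains the 3-clique {1, 2, 3}. A clique must lie in a single bag of any decomposition, so no decomposition can have width below 2. Hence tw(G) = 2 exactly.

2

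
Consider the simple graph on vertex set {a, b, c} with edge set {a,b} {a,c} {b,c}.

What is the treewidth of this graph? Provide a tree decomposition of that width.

A single bag containing all 3 vertices is trivially a valid decomposition of width 2. Conversely, {a, b, c} is a clique of size 3, and the vertices of any clique must share a bag in every tree decomposition; so some bag has ≥ 3 vertices and tw(G) ≥ 2. Combining the bounds, tw(G) = 2.

Treewidth 2.
One such decomposition:
Bags: B1 = {a, b, c}
Tree: (single bag)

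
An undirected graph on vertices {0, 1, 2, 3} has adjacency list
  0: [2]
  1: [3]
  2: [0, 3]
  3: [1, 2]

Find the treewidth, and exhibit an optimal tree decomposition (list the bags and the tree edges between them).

The largest bag has 2 vertices, giving width 1; this decomposition certifies tw(G) ≤ 1. Since G has at least one edge (e.g. 2–3), it is not an edgeless graph, so tw(G) ≥ 1. Therefore the treewidth is 1.

Treewidth 1.
Bags: B1 = {2, 3}  B2 = {0, 2}  B3 = {1, 3}
Tree: B1–B2, B1–B3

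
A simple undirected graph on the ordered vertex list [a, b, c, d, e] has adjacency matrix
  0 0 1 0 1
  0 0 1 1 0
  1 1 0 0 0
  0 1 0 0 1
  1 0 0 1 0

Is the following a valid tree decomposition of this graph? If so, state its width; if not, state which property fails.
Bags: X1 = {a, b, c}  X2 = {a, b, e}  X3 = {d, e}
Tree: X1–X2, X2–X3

A tree decomposition must satisfy three properties: every vertex lies in some bag; for every edge, both endpoints lie together in some bag; and for every vertex, the bags containing it form a connected subtree. Here edge (b,d) lies in no bag, so the decomposition is invalid.

No — edge (b,d) lies in no bag.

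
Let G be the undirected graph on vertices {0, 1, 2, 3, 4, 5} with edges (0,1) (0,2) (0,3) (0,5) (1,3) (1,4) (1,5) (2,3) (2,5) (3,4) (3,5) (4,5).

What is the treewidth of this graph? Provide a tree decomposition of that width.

Treewidth 3.
One such decomposition:
Bags: B1 = {0, 2, 3, 5}  B2 = {0, 1, 3, 5}  B3 = {1, 3, 4, 5}
Tree: B1–B2, B2–B3

The largest bag has 4 vertices, giving width 3; this decomposition certifies tw(G) ≤ 3. For the lower bound, the 4 vertices {0, 1, 3, 5} are pairwise adjacent, and any tree decomposition puts a clique entirely inside one bag — forcing width ≥ 3. Therefore the treewidth is 3.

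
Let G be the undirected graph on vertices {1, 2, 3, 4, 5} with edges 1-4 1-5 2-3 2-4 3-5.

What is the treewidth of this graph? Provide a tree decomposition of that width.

Every bag has size at most 3, so the width is 3 − 1 = 2 and tw(G) ≤ 2. For the lower bound, G contains the cycle 4–2–3–5–1–4, so G is not a forest; only forests have treewidth ≤ 1, hence tw(G) ≥ 2. The upper and lower bounds meet at 2, so that is the treewidth.

Treewidth 2.
One optimal decomposition is:
Bags: B1 = {2, 3, 4}  B2 = {3, 4, 5}  B3 = {1, 4, 5}
Tree: B1–B2, B2–B3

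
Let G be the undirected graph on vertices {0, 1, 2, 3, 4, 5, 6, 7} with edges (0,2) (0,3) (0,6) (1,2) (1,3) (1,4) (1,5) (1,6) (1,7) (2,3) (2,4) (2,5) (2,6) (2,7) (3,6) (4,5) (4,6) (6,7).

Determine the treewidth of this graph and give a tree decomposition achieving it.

Each bag holds 4 vertices, so the decomposition has width 3, which upper-bounds the treewidth. Conversely, {0, 2, 3, 6} is a clique of size 4, and the vertices of any clique must share a bag in every tree decomposition; so some bag has ≥ 4 vertices and tw(G) ≥ 3. Combining the bounds, tw(G) = 3.

Treewidth 3.
Bags: B1 = {1, 2, 4, 6}  B2 = {1, 2, 3, 6}  B3 = {1, 2, 6, 7}  B4 = {0, 2, 3, 6}  B5 = {1, 2, 4, 5}
Tree: B1–B2, B2–B3, B2–B4, B1–B5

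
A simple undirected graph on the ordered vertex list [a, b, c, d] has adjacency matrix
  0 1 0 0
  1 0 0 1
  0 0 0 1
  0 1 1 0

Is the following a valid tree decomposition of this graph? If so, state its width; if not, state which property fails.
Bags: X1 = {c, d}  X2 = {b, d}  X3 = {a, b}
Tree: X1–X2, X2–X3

Vertex coverage: the bags together contain {a, b, c, d}, the full vertex set. Edge coverage: each edge of G has both endpoints in at least one bag. Running intersection: for every vertex, the bags containing it form a connected subtree. All three properties hold, so this is a valid tree decomposition of width max|bag| − 1 = 1, and hence tw(G) ≤ 1.

Yes; width 1.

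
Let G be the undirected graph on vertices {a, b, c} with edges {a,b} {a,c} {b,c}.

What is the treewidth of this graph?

2

A width-2 tree decomposition is:
Bags: B1 = {a, b, c}
Tree: (single bag)
A single bag containing all 3 vertices is trivially a valid decomposition of width 2. Conversely, {a, b, c} is a clique of size 3, and the vertices of any clique must share a bag in every tree decomposition; so some bag has ≥ 3 vertices and tw(G) ≥ 2. Hence tw(G) = 2 exactly.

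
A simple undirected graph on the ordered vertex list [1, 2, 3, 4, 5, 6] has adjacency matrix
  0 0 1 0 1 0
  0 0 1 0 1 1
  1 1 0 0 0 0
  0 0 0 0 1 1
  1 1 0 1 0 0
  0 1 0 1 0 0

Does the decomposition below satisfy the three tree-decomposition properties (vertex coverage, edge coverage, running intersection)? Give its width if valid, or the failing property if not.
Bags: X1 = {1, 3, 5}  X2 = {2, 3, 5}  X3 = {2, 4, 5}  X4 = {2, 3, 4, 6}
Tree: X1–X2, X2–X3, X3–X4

No — bags containing vertex 3 are not connected in the tree.

A tree decomposition must satisfy three properties: every vertex lies in some bag; for every edge, both endpoints lie together in some bag; and for every vertex, the bags containing it form a connected subtree. Here bags containing vertex 3 are not connected in the tree, so the decomposition is invalid.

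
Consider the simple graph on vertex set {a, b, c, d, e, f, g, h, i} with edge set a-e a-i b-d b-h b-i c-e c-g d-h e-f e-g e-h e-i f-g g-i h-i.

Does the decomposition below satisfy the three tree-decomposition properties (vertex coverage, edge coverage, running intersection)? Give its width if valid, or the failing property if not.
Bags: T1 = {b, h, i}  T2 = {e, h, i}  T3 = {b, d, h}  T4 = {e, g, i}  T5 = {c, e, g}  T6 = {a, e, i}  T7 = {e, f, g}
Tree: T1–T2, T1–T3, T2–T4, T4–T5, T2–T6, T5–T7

Yes; width 2.

Vertex coverage: the bags together contain {a, b, c, d, e, f, g, h, i}, the full vertex set. Edge coverage: each edge of G has both endpoints in at least one bag. Running intersection: for every vertex, the bags containing it form a connected subtree. All three properties hold, so this is a valid tree decomposition of width max|bag| − 1 = 2, and hence tw(G) ≤ 2.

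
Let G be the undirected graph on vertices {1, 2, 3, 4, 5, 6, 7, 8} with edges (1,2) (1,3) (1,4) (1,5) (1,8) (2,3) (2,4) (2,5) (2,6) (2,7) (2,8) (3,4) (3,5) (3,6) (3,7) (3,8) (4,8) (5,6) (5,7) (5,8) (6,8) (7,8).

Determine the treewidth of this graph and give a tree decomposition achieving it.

Treewidth 4.
One optimal decomposition is:
Bags: B1 = {1, 2, 3, 5, 8}  B2 = {2, 3, 5, 7, 8}  B3 = {2, 3, 5, 6, 8}  B4 = {1, 2, 3, 4, 8}
Tree: B1–B2, B1–B3, B1–B4

The largest bag has 5 vertices, giving width 4; this decomposition certifies tw(G) ≤ 4. On the other hand G contains the 5-clique {1, 2, 3, 4, 8}. A clique must lie in a single bag of any decomposition, so no decomposition can have width below 4. Therefore the treewidth is 4.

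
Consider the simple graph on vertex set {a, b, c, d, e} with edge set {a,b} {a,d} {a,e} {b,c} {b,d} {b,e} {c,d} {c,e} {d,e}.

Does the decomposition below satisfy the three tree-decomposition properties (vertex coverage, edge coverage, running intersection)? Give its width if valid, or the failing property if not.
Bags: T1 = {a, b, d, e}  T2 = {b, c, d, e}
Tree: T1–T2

Yes; width 3.

Vertex coverage: the bags together contain {a, b, c, d, e}, the full vertex set. Edge coverage: each edge of G has both endpoints in at least one bag. Running intersection: for every vertex, the bags containing it form a connected subtree. All three properties hold, so this is a valid tree decomposition of width max|bag| − 1 = 3, and hence tw(G) ≤ 3.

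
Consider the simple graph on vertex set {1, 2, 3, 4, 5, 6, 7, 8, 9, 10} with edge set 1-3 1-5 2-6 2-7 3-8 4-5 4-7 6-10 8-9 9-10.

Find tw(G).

2

A width-2 tree decomposition is:
Bags: B1 = {2, 4, 7}  B2 = {2, 4, 6}  B3 = {4, 6, 10}  B4 = {4, 9, 10}  B5 = {4, 8, 9}  B6 = {3, 4, 8}  B7 = {1, 3, 4}  B8 = {1, 4, 5}
Tree: B1–B2, B2–B3, B3–B4, B4–B5, B5–B6, B6–B7, B7–B8
The largest bag has 3 vertices, giving width 2; this decomposition certifies tw(G) ≤ 2. For the lower bound, G contains the cycle 4–7–2–6–10–9–8–3–1–5–4, so G is not a forest; only forests have treewidth ≤ 1, hence tw(G) ≥ 2. The upper and lower bounds meet at 2, so that is the treewidth.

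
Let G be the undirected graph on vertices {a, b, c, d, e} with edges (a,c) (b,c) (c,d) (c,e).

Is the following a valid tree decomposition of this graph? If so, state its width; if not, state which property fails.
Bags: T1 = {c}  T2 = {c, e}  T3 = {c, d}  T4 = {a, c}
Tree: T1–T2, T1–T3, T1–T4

A tree decomposition must satisfy three properties: every vertex lies in some bag; for every edge, both endpoints lie together in some bag; and for every vertex, the bags containing it form a connected subtree. Here vertex b appears in no bag, so the decomposition is invalid.

No — vertex b appears in no bag.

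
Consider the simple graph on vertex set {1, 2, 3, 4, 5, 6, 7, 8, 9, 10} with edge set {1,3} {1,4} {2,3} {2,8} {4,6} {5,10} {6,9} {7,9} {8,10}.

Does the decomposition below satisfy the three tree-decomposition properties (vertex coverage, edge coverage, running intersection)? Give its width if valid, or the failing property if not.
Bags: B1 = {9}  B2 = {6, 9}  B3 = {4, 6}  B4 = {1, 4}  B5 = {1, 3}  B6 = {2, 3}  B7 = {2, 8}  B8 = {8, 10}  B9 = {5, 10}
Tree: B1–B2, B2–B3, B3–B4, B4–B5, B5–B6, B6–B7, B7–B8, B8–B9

A tree decomposition must satisfy three properties: every vertex lies in some bag; for every edge, both endpoints lie together in some bag; and for every vertex, the bags containing it form a connected subtree. Here vertex 7 appears in no bag, so the decomposition is invalid.

No — vertex 7 appears in no bag.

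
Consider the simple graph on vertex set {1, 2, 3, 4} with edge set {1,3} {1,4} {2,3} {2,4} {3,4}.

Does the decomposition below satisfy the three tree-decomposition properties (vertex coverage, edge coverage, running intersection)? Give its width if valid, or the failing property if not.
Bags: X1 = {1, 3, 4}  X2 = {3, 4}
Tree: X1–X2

No — vertex 2 appears in no bag.

A tree decomposition must satisfy three properties: every vertex lies in some bag; for every edge, both endpoints lie together in some bag; and for every vertex, the bags containing it form a connected subtree. Here vertex 2 appears in no bag, so the decomposition is invalid.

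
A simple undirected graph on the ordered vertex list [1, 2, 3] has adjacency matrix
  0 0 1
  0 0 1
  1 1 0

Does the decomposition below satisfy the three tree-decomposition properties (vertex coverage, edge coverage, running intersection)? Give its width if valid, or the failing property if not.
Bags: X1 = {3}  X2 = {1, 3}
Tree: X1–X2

A tree decomposition must satisfy three properties: every vertex lies in some bag; for every edge, both endpoints lie together in some bag; and for every vertex, the bags containing it form a connected subtree. Here vertex 2 appears in no bag, so the decomposition is invalid.

No — vertex 2 appears in no bag.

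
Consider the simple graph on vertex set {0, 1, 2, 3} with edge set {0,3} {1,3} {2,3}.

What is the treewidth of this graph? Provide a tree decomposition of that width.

Treewidth 1.
One such decomposition:
Bags: B1 = {2, 3}  B2 = {0, 3}  B3 = {1, 3}
Tree: B1–B2, B1–B3

The largest bag has 2 vertices, giving width 1; this decomposition certifies tw(G) ≤ 1. Since G has at least one edge (e.g. 3–2), it is not an edgeless graph, so tw(G) ≥ 1. The upper and lower bounds meet at 1, so that is the treewidth.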